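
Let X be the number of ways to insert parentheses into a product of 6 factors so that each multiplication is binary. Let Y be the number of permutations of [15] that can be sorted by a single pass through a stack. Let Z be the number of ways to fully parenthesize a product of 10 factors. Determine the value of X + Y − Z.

Ways to associate a product of 6 factors correspond to binary trees on 6 leaves, so the count is C_5. So X = C_5 = 42.
By Knuth's characterisation, the stack-sortable permutations of length 15 are the 231-avoiders, numbering C_15. So Y = C_15 = 9694845.
Bracketing 10 factors into binary products is counted by C_{10−1} = C_9. So Z = C_9 = 4862.
X + Y − Z = 42 + 9694845 − 4862 = 9690025.

9690025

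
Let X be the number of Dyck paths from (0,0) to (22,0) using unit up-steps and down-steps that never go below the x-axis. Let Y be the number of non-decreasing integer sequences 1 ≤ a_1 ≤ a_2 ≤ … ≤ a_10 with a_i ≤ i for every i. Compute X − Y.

Paths of 11 up- and 11 down-steps that never dip below the axis are Dyck paths; their count is C_11. So X = C_11 = 58786.
Such sub-staircase sequences of length n are counted by C_n; here n = 10. So Y = C_10 = 16796.
X − Y = 58786 − 16796 = 41990.

41990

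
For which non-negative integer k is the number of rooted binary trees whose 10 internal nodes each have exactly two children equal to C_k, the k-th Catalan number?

The number of full binary trees on 10 internal nodes is the Catalan number C_10.

10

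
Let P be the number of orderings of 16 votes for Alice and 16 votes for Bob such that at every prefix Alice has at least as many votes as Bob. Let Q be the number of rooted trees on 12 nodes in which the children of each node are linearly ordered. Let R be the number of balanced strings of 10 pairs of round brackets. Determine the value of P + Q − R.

35399660

Ballot sequences with n votes each where one side never trails are Dyck words, counted by C_n; here n = 16. So P = C_16 = 35357670.
Rooted ordered (plane) trees on m nodes have m−1 edges and are counted by C_{m−1}; m = 12 gives C_11. So Q = C_11 = 58786.
Balanced strings of n pairs of brackets are counted by C_n; here n = 10. So R = C_10 = 16796.
P + Q − R = 35357670 + 58786 − 16796 = 35399660.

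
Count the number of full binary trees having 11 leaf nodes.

16796

A full binary tree with L leaves has L−1 internal nodes and is counted by C_{L−1}; L = 11 gives C_10.
C_10 = C(20,10)/11 = 184756/11 = 16796.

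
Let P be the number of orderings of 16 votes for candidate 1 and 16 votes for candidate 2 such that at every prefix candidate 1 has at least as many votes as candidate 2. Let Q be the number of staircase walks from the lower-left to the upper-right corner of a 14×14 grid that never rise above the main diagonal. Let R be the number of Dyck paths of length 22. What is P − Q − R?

32624444

Reading a vote for the leader as '(' and for the other as ')' turns such a sequence into a balanced string of 16 pairs, so the count is C_16. So P = C_16 = 35357670.
Sub-diagonal monotone paths from (0,0) to (14,14) biject with Dyck paths of semilength 14, giving C_14. So Q = C_14 = 2674440.
A Dyck path with 11 up-steps and 11 down-steps has semilength 11, so there are C_11 of them. So R = C_11 = 58786.
P − Q − R = 35357670 − 2674440 − 58786 = 32624444.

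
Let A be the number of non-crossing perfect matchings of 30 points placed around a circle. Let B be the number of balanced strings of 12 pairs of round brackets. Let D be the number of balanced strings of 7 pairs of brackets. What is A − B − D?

9486404

Pairing 30 circle points by 15 non-crossing chords gives C_15 matchings. So A = C_15 = 9694845.
A balanced arrangement of 12 bracket pairs is a Dyck word of semilength 12, so the count is C_12. So B = C_12 = 208012.
Balanced strings of n pairs of brackets are counted by C_n; here n = 7. So D = C_7 = 429.
A − B − D = 9694845 − 208012 − 429 = 9486404.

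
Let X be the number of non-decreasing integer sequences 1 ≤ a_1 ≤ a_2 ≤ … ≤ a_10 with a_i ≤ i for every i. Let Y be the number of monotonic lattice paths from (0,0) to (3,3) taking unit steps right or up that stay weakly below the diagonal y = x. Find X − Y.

Weakly increasing sequences with a_i ≤ i biject with Dyck paths of semilength 10, so there are C_10. So X = C_10 = 16796.
Sub-diagonal monotone paths from (0,0) to (3,3) biject with Dyck paths of semilength 3, giving C_3. So Y = C_3 = 5.
X − Y = 16796 − 5 = 16791.

16791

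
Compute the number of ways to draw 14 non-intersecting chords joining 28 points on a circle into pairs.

2674440

Non-crossing perfect matchings of 2n points on a circle are counted by C_n; with 28 points, n = 14.
C_14 = C(28,14)/15 = 40116600/15 = 2674440.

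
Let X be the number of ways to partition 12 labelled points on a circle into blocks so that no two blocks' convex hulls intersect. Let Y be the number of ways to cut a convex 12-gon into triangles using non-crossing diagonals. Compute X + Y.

224808

The non-crossing partitions of [12] form a lattice of size C_12. So X = C_12 = 208012.
The number of triangulations of a 12-gon is the Catalan number C_10 (index = sides − 2). So Y = C_10 = 16796.
X + Y = 208012 + 16796 = 224808.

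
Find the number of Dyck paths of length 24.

208012

Dyck paths of semilength n (length 2n) are counted by C_n; here n = 12.
C_12 = C(24,12)/13 = 2704156/13 = 208012.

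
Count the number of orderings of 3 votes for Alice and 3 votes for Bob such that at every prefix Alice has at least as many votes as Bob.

5

Reading a vote for the leader as '(' and for the other as ')' turns such a sequence into a balanced string of 3 pairs, so the count is C_3.
C_3 = 5.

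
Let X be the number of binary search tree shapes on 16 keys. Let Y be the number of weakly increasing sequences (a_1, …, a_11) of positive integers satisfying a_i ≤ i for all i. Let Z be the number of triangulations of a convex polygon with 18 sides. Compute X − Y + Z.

There are C_n binary search tree shapes on n keys; with n = 16 that is C_16. So X = C_16 = 35357670.
Weakly increasing sequences with a_i ≤ i biject with Dyck paths of semilength 11, so there are C_11. So Y = C_11 = 58786.
Triangulations of a convex m-gon are counted by C_{m−2}; with m = 18 this is C_16. So Z = C_16 = 35357670.
X − Y + Z = 35357670 − 58786 + 35357670 = 70656554.

70656554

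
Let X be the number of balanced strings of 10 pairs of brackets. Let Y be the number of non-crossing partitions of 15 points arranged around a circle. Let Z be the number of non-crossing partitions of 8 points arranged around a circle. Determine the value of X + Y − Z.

With 10 pairs the number of balanced bracket strings is the Catalan number C_10. So X = C_10 = 16796.
The non-crossing partitions of [15] form a lattice of size C_15. So Y = C_15 = 9694845.
The non-crossing partitions of [8] form a lattice of size C_8. So Z = C_8 = 1430.
X + Y − Z = 16796 + 9694845 − 1430 = 9710211.

9710211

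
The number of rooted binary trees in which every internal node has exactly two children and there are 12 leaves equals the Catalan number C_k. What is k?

Full binary trees with 12 leaves have 12−1 = 11 internal nodes, so there are C_11 of them.

11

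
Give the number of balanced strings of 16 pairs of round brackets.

35357670

Balanced strings of n pairs of brackets are counted by C_n; here n = 16.
C_16 = 35357670.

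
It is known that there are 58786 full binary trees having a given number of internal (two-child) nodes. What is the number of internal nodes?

11

Full binary trees with n internal nodes are counted by C_n, and C_11 = 58786.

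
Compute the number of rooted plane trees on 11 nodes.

16796

A rooted plane tree on 11 nodes has 10 edges, and such trees are counted by C_10.
C_10 = C_9 · 2(2·9+1)/(9+2) = 4862 · 38/11 = 16796.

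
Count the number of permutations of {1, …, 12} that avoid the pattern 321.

Permutations of [n] avoiding any single length-3 pattern are counted by C_n; here n = 12.
C_12 = C_11 · 2(2·11+1)/(11+2) = 58786 · 46/13 = 208012.

208012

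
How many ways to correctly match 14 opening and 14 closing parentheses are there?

2674440

With 14 pairs the number of balanced bracket strings is the Catalan number C_14.
C_14 = C_13 · 2(2·13+1)/(13+2) = 742900 · 54/15 = 2674440.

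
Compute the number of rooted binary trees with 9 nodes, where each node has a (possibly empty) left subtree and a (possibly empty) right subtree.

Binary trees (left/right distinguished) on n nodes are counted by C_n; here n = 9.
C_9 = C(18,9)/10 = 48620/10 = 4862.

4862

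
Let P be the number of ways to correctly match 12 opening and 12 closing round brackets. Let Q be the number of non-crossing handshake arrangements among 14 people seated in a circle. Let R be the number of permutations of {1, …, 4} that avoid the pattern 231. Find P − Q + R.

207597

Balanced strings of n pairs of brackets are counted by C_n; here n = 12. So P = C_12 = 208012.
With 14 = 2·7 people, non-crossing handshake pairings are non-crossing perfect matchings on a circle, counted by C_7. So Q = C_7 = 429.
Permutations of [n] avoiding any single length-3 pattern are counted by C_n; here n = 4. So R = C_4 = 14.
P − Q + R = 208012 − 429 + 14 = 207597.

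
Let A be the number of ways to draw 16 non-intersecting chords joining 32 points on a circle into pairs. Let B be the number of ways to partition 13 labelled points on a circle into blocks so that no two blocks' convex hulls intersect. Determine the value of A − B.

34614770

Pairing 32 circle points by 16 non-crossing chords gives C_16 matchings. So A = C_16 = 35357670.
Non-crossing partitions of an n-element set are counted by C_n; here n = 13. So B = C_13 = 742900.
A − B = 35357670 − 742900 = 34614770.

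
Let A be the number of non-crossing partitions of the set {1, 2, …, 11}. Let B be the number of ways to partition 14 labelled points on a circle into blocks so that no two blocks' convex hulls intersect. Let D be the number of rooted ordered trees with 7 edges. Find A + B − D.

Non-crossing partitions of an n-element set are counted by C_n; here n = 11. So A = C_11 = 58786.
The non-crossing partitions of [14] form a lattice of size C_14. So B = C_14 = 2674440.
A rooted plane tree with 7 edges has 8 nodes, and the count is C_7. So D = C_7 = 429.
A + B − D = 58786 + 2674440 − 429 = 2732797.

2732797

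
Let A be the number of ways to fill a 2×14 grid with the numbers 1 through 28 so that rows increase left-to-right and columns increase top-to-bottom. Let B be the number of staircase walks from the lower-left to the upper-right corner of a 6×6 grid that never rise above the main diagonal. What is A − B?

Standard Young tableaux of shape 2×n are counted by C_n; here n = 14. So A = C_14 = 2674440.
Monotone paths in an n×n grid that stay weakly below the diagonal are counted by C_n; here n = 6. So B = C_6 = 132.
A − B = 2674440 − 132 = 2674308.

2674308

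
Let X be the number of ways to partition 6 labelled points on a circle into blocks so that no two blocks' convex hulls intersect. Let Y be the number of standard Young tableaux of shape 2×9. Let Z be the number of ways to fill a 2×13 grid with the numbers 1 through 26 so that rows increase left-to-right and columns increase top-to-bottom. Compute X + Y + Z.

747894

Non-crossing partitions of an n-element set are counted by C_n; here n = 6. So X = C_6 = 132.
By the hook-length formula (or a Dyck-path bijection), SYT of shape 2×9 number C_9. So Y = C_9 = 4862.
Standard Young tableaux of shape 2×n are counted by C_n; here n = 13. So Z = C_13 = 742900.
X + Y + Z = 132 + 4862 + 742900 = 747894.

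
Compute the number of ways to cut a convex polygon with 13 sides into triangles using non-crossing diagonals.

58786

The number of triangulations of a 13-gon is the Catalan number C_11 (index = sides − 2).
C_11 = C(22,11)/12 = 705432/12 = 58786.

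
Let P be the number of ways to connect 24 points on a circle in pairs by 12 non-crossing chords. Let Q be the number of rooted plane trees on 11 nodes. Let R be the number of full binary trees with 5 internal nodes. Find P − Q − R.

Non-crossing perfect matchings of 2n points on a circle are counted by C_n; with 24 points, n = 12. So P = C_12 = 208012.
A rooted plane tree on 11 nodes has 10 edges, and such trees are counted by C_10. So Q = C_10 = 16796.
Full binary trees with n internal nodes are counted by C_n; here n = 5. So R = C_5 = 42.
P − Q − R = 208012 − 16796 − 42 = 191174.

191174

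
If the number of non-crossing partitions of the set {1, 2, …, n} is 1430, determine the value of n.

Non-crossing partitions of [n] are counted by C_n. The Catalan number equal to 1430 is C_8.

8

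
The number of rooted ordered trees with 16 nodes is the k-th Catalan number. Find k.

15

A rooted plane tree on 16 nodes has 15 edges, and such trees are counted by C_15.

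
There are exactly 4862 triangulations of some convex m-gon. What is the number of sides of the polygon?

Triangulations of a convex m-gon are counted by C_{m−2}; 4862 = C_9.
So m − 2 = 9, giving m = 11 sides.

11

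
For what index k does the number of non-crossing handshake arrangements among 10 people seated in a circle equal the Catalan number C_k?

Non-crossing handshake pairings of 2n people are counted by C_n; 10 people gives n = 5.

5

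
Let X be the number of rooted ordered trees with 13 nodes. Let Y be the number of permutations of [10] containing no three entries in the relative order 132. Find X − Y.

191216

Rooted ordered (plane) trees on m nodes have m−1 edges and are counted by C_{m−1}; m = 13 gives C_12. So X = C_12 = 208012.
Permutations of [n] avoiding any single length-3 pattern are counted by C_n; here n = 10. So Y = C_10 = 16796.
X − Y = 208012 − 16796 = 191216.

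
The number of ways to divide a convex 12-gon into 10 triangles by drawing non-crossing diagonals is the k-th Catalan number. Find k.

10

Triangulations of a convex m-gon are counted by C_{m−2}; with m = 12 this is C_10.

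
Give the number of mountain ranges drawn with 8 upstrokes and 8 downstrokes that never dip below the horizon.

A Dyck path with 8 up-steps and 8 down-steps has semilength 8, so there are C_8 of them.
C_8 = C(16,8)/9 = 12870/9 = 1430.

1430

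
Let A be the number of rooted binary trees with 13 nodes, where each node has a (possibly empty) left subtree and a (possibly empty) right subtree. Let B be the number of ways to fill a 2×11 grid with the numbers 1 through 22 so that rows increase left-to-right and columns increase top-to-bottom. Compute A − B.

Binary trees (left/right distinguished) on n nodes are counted by C_n; here n = 13. So A = C_13 = 742900.
Standard Young tableaux of shape 2×n are counted by C_n; here n = 11. So B = C_11 = 58786.
A − B = 742900 − 58786 = 684114.

684114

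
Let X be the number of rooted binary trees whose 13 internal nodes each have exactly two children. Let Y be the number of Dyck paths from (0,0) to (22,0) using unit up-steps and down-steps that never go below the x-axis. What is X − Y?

Full binary trees with n internal nodes are counted by C_n; here n = 13. So X = C_13 = 742900.
Dyck paths of semilength n (length 2n) are counted by C_n; here n = 11. So Y = C_11 = 58786.
X − Y = 742900 − 58786 = 684114.

684114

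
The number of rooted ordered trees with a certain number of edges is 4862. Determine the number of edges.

Rooted ordered trees with n edges are counted by C_n. Since C_9 = 4862, the index is 9.

9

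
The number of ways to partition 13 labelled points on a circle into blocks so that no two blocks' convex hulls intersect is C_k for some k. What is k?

Non-crossing partitions of an n-element set are counted by C_n; here n = 13.

13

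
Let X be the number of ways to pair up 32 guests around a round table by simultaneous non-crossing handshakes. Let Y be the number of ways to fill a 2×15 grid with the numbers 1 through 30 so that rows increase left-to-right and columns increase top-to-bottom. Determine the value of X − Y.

25662825

Non-crossing handshake pairings of 2n people are counted by C_n; 32 people gives n = 16. So X = C_16 = 35357670.
By the hook-length formula (or a Dyck-path bijection), SYT of shape 2×15 number C_15. So Y = C_15 = 9694845.
X − Y = 35357670 − 9694845 = 25662825.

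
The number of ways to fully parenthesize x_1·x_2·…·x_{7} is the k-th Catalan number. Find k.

Ways to associate a product of 7 factors correspond to binary trees on 7 leaves, so the count is C_6.

6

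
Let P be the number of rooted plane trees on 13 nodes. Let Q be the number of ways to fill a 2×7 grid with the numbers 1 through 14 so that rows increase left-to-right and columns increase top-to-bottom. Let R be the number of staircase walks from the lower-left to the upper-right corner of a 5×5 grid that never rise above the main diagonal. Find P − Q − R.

207541

A rooted plane tree on 13 nodes has 12 edges, and such trees are counted by C_12. So P = C_12 = 208012.
Standard Young tableaux of shape 2×n are counted by C_n; here n = 7. So Q = C_7 = 429.
Monotone paths in an n×n grid that stay weakly below the diagonal are counted by C_n; here n = 5. So R = C_5 = 42.
P − Q − R = 208012 − 429 − 42 = 207541.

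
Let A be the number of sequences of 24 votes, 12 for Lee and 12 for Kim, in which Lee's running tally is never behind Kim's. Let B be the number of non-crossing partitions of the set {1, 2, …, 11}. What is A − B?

149226

Reading a vote for the leader as '(' and for the other as ')' turns such a sequence into a balanced string of 12 pairs, so the count is C_12. So A = C_12 = 208012.
The non-crossing partitions of [11] form a lattice of size C_11. So B = C_11 = 58786.
A − B = 208012 − 58786 = 149226.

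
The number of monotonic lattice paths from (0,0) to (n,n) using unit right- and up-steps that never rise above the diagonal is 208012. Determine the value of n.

Such diagonal-avoiding paths in an n×n grid are counted by C_n, and C_12 = 208012.

12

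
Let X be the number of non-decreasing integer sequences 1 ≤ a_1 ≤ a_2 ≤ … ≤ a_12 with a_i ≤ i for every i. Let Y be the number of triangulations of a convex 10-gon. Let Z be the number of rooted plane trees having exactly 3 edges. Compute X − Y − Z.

206577

Such sub-staircase sequences of length n are counted by C_n; here n = 12. So X = C_12 = 208012.
The number of triangulations of a 10-gon is the Catalan number C_8 (index = sides − 2). So Y = C_8 = 1430.
A rooted plane tree with 3 edges has 4 nodes, and the count is C_3. So Z = C_3 = 5.
X − Y − Z = 208012 − 1430 − 5 = 206577.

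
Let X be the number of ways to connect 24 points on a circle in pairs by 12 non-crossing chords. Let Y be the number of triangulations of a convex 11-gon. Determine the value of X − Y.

Non-crossing perfect matchings of 2n points on a circle are counted by C_n; with 24 points, n = 12. So X = C_12 = 208012.
The number of triangulations of an 11-gon is the Catalan number C_9 (index = sides − 2). So Y = C_9 = 4862.
X − Y = 208012 − 4862 = 203150.

203150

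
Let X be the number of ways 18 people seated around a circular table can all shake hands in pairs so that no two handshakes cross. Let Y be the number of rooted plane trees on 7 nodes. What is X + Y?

4994

With 18 = 2·9 people, non-crossing handshake pairings are non-crossing perfect matchings on a circle, counted by C_9. So X = C_9 = 4862.
A rooted plane tree on 7 nodes has 6 edges, and such trees are counted by C_6. So Y = C_6 = 132.
X + Y = 4862 + 132 = 4994.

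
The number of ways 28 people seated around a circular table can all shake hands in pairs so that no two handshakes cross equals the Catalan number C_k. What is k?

14

With 28 = 2·14 people, non-crossing handshake pairings are non-crossing perfect matchings on a circle, counted by C_14.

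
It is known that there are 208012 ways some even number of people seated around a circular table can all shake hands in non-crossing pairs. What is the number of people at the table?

24

Non-crossing handshake pairings of 2n people are counted by C_n. Since C_12 = 208012, the index is 12.
So n = 12, and there are 2n = 24 people.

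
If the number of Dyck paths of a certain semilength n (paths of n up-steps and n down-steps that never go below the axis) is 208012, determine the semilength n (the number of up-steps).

12

Dyck paths of semilength n are counted by C_n. Since C_12 = 208012, the index is 12.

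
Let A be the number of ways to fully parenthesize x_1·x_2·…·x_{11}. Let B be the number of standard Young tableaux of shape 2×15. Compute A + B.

Bracketing 11 factors into binary products is counted by C_{11−1} = C_10. So A = C_10 = 16796.
Standard Young tableaux of shape 2×n are counted by C_n; here n = 15. So B = C_15 = 9694845.
A + B = 16796 + 9694845 = 9711641.

9711641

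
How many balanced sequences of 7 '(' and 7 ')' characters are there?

Balanced strings of n pairs of brackets are counted by C_n; here n = 7.
C_7 = C_6 · 2(2·6+1)/(6+2) = 132 · 26/8 = 429.

429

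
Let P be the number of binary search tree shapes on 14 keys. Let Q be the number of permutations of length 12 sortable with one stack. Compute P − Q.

Binary trees (left/right distinguished) on n nodes are counted by C_n; here n = 14. So P = C_14 = 2674440.
By Knuth's characterisation, the stack-sortable permutations of length 12 are the 231-avoiders, numbering C_12. So Q = C_12 = 208012.
P − Q = 2674440 − 208012 = 2466428.

2466428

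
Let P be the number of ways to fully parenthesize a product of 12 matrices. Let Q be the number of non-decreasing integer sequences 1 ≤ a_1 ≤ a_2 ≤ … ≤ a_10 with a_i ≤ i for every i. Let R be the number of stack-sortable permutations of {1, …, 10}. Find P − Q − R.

25194

Bracketing 12 factors into binary products is counted by C_{12−1} = C_11. So P = C_11 = 58786.
Weakly increasing sequences with a_i ≤ i biject with Dyck paths of semilength 10, so there are C_10. So Q = C_10 = 16796.
By Knuth's characterisation, the stack-sortable permutations of length 10 are the 231-avoiders, numbering C_10. So R = C_10 = 16796.
P − Q − R = 58786 − 16796 − 16796 = 25194.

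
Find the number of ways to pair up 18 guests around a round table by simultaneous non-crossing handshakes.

With 18 = 2·9 people, non-crossing handshake pairings are non-crossing perfect matchings on a circle, counted by C_9.
C_9 = C(18,9)/10 = 48620/10 = 4862.

4862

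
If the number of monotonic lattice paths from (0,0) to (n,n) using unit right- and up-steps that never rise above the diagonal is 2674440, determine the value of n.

14

Such diagonal-avoiding paths in an n×n grid are counted by C_n; 2674440 = C_14.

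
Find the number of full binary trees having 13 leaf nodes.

208012

A full binary tree with L leaves has L−1 internal nodes and is counted by C_{L−1}; L = 13 gives C_12.
C_12 = 208012.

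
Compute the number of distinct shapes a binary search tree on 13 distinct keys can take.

742900

There are C_n binary search tree shapes on n keys; with n = 13 that is C_13.
C_13 = C(26,13)/14 = 10400600/14 = 742900.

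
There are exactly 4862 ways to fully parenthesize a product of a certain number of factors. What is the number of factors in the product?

10

Parenthesizations of m factors are counted by C_{m−1}. The Catalan number equal to 4862 is C_9.
So the index is 9, and the number of factors is 9 + 1 = 10.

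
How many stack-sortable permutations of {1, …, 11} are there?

By Knuth's characterisation, the stack-sortable permutations of length 11 are the 231-avoiders, numbering C_11.
C_11 = 58786.

58786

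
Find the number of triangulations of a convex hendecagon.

4862

Triangulations of a convex m-gon are counted by C_{m−2}; with m = 11 this is C_9.
C_9 = 4862.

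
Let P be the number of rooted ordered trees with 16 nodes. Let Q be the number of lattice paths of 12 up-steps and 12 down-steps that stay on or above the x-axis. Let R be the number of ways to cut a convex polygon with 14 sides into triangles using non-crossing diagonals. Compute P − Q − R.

9278821

A rooted plane tree on 16 nodes has 15 edges, and such trees are counted by C_15. So P = C_15 = 9694845.
Paths of 12 up- and 12 down-steps that never dip below the axis are Dyck paths; their count is C_12. So Q = C_12 = 208012.
Triangulations of a convex m-gon are counted by C_{m−2}; with m = 14 this is C_12. So R = C_12 = 208012.
P − Q − R = 9694845 − 208012 − 208012 = 9278821.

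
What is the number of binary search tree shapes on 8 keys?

1430

Rooted binary trees with 8 nodes (each child slot possibly empty) number C_8.
C_8 = C(16,8)/9 = 12870/9 = 1430.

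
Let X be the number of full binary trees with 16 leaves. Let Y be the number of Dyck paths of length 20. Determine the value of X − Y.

9678049

A full binary tree with L leaves has L−1 internal nodes and is counted by C_{L−1}; L = 16 gives C_15. So X = C_15 = 9694845.
Paths of 10 up- and 10 down-steps that never dip below the axis are Dyck paths; their count is C_10. So Y = C_10 = 16796.
X − Y = 9694845 − 16796 = 9678049.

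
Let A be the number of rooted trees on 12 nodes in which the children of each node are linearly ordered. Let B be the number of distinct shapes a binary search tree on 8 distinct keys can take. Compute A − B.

57356

A rooted plane tree on 12 nodes has 11 edges, and such trees are counted by C_11. So A = C_11 = 58786.
There are C_n binary search tree shapes on n keys; with n = 8 that is C_8. So B = C_8 = 1430.
A − B = 58786 − 1430 = 57356.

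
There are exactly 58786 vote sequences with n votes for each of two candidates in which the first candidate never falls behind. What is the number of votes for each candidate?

Such ballot sequences with n votes each are counted by C_n. Since C_11 = 58786, the index is 11.

11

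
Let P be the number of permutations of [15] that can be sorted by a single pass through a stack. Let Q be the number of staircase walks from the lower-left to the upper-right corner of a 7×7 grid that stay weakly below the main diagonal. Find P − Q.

9694416

Stack-sortable permutations are exactly the 231-avoiding ones, counted by C_n; here n = 15. So P = C_15 = 9694845.
Monotone paths in an n×n grid that stay weakly below the diagonal are counted by C_n; here n = 7. So Q = C_7 = 429.
P − Q = 9694845 − 429 = 9694416.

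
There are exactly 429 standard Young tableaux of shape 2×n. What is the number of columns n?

7

Standard Young tableaux of shape 2×n are counted by C_n. Since C_7 = 429, the index is 7.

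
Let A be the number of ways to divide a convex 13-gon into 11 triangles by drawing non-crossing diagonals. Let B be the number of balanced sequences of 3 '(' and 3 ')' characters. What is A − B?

58781

The number of triangulations of a 13-gon is the Catalan number C_11 (index = sides − 2). So A = C_11 = 58786.
A balanced arrangement of 3 bracket pairs is a Dyck word of semilength 3, so the count is C_3. So B = C_3 = 5.
A − B = 58786 − 5 = 58781.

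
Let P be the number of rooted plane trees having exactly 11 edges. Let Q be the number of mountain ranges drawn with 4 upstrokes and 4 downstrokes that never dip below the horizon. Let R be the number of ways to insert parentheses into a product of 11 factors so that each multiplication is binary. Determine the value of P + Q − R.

42004

Rooted ordered trees with n edges are counted by C_n; here n = 11. So P = C_11 = 58786.
Paths of 4 up- and 4 down-steps that never dip below the axis are Dyck paths; their count is C_4. So Q = C_4 = 14.
Ways to associate a product of 11 factors correspond to binary trees on 11 leaves, so the count is C_10. So R = C_10 = 16796.
P + Q − R = 58786 + 14 − 16796 = 42004.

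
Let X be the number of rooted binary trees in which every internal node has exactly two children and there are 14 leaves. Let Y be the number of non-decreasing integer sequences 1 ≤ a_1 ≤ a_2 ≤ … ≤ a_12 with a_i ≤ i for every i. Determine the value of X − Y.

Full binary trees with 14 leaves have 14−1 = 13 internal nodes, so there are C_13 of them. So X = C_13 = 742900.
Weakly increasing sequences with a_i ≤ i biject with Dyck paths of semilength 12, so there are C_12. So Y = C_12 = 208012.
X − Y = 742900 − 208012 = 534888.

534888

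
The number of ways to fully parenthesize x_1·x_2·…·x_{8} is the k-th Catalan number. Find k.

Parenthesizations of m factors correspond to full binary trees with m leaves, counted by C_{m−1}; m = 8 gives C_7.

7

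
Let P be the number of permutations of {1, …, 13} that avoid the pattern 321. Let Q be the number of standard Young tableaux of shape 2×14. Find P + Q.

3417340

For any fixed pattern of length 3, the pattern-avoiding permutations of [13] number C_13. So P = C_13 = 742900.
By the hook-length formula (or a Dyck-path bijection), SYT of shape 2×14 number C_14. So Q = C_14 = 2674440.
P + Q = 742900 + 2674440 = 3417340.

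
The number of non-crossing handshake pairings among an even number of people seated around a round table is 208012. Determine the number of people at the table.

24

Non-crossing handshake pairings of 2n people are counted by C_n. Since C_12 = 208012, the index is 12.
So n = 12, and there are 2n = 24 people.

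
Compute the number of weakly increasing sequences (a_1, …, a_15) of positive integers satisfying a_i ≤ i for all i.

Weakly increasing sequences with a_i ≤ i biject with Dyck paths of semilength 15, so there are C_15.
C_15 = 9694845.

9694845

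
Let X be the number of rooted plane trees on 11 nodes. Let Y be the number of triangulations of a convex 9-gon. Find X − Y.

16367

Rooted ordered (plane) trees on m nodes have m−1 edges and are counted by C_{m−1}; m = 11 gives C_10. So X = C_10 = 16796.
A convex 9-gon is triangulated into 7 triangles, and the number of such triangulations is the Catalan number C_{9−2} = C_7. So Y = C_7 = 429.
X − Y = 16796 − 429 = 16367.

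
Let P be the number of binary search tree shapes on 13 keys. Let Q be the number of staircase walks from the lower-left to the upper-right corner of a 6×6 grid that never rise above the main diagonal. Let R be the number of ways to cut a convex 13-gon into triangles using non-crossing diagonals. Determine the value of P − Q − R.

683982

Rooted binary trees with 13 nodes (each child slot possibly empty) number C_13. So P = C_13 = 742900.
Monotone paths in an n×n grid that stay weakly below the diagonal are counted by C_n; here n = 6. So Q = C_6 = 132.
The number of triangulations of a 13-gon is the Catalan number C_11 (index = sides − 2). So R = C_11 = 58786.
P − Q − R = 742900 − 132 − 58786 = 683982.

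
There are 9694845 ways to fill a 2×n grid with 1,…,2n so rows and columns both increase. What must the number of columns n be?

Standard Young tableaux of shape 2×n are counted by C_n, and C_15 = 9694845.

15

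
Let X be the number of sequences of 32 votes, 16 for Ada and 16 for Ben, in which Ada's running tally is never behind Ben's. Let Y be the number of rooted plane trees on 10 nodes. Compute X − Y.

35352808

Reading a vote for the leader as '(' and for the other as ')' turns such a sequence into a balanced string of 16 pairs, so the count is C_16. So X = C_16 = 35357670.
A rooted plane tree on 10 nodes has 9 edges, and such trees are counted by C_9. So Y = C_9 = 4862.
X − Y = 35357670 − 4862 = 35352808.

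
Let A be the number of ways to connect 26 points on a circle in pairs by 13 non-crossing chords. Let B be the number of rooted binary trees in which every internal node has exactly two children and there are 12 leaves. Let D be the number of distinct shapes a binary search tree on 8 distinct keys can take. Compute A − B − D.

Non-crossing perfect matchings of 2n points on a circle are counted by C_n; with 26 points, n = 13. So A = C_13 = 742900.
Full binary trees with 12 leaves have 12−1 = 11 internal nodes, so there are C_11 of them. So B = C_11 = 58786.
There are C_n binary search tree shapes on n keys; with n = 8 that is C_8. So D = C_8 = 1430.
A − B − D = 742900 − 58786 − 1430 = 682684.

682684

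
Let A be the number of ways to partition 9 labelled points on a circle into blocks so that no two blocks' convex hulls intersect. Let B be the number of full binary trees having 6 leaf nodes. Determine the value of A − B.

The non-crossing partitions of [9] form a lattice of size C_9. So A = C_9 = 4862.
A full binary tree with L leaves has L−1 internal nodes and is counted by C_{L−1}; L = 6 gives C_5. So B = C_5 = 42.
A − B = 4862 − 42 = 4820.

4820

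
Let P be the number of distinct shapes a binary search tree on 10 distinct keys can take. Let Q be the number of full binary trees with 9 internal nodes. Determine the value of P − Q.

11934

Rooted binary trees with 10 nodes (each child slot possibly empty) number C_10. So P = C_10 = 16796.
Full binary trees with n internal nodes are counted by C_n; here n = 9. So Q = C_9 = 4862.
P − Q = 16796 − 4862 = 11934.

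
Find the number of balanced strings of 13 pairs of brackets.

A balanced arrangement of 13 bracket pairs is a Dyck word of semilength 13, so the count is C_13.
C_13 = C(26,13)/14 = 10400600/14 = 742900.

742900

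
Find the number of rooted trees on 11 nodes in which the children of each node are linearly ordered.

Rooted ordered (plane) trees on m nodes have m−1 edges and are counted by C_{m−1}; m = 11 gives C_10.
C_10 = C(20,10)/11 = 184756/11 = 16796.

16796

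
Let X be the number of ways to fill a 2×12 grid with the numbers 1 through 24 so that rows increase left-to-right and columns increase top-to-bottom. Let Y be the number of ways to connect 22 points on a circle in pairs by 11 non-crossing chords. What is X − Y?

By the hook-length formula (or a Dyck-path bijection), SYT of shape 2×12 number C_12. So X = C_12 = 208012.
Pairing 22 circle points by 11 non-crossing chords gives C_11 matchings. So Y = C_11 = 58786.
X − Y = 208012 − 58786 = 149226.

149226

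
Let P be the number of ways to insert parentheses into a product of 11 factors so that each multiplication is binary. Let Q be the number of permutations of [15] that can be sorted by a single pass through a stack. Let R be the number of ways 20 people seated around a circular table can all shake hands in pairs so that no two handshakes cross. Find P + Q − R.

Ways to associate a product of 11 factors correspond to binary trees on 11 leaves, so the count is C_10. So P = C_10 = 16796.
Stack-sortable permutations are exactly the 231-avoiding ones, counted by C_n; here n = 15. So Q = C_15 = 9694845.
Non-crossing handshake pairings of 2n people are counted by C_n; 20 people gives n = 10. So R = C_10 = 16796.
P + Q − R = 16796 + 9694845 − 16796 = 9694845.

9694845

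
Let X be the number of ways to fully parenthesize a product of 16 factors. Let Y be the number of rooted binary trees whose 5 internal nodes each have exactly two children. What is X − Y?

Ways to associate a product of 16 factors correspond to binary trees on 16 leaves, so the count is C_15. So X = C_15 = 9694845.
Full binary trees with n internal nodes are counted by C_n; here n = 5. So Y = C_5 = 42.
X − Y = 9694845 − 42 = 9694803.

9694803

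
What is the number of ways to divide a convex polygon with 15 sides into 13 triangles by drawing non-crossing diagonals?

A convex 15-gon is triangulated into 13 triangles, and the number of such triangulations is the Catalan number C_{15−2} = C_13.
C_13 = 742900.

742900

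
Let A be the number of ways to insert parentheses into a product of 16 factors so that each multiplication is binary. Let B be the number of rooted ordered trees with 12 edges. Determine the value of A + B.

Parenthesizations of m factors correspond to full binary trees with m leaves, counted by C_{m−1}; m = 16 gives C_15. So A = C_15 = 9694845.
A rooted plane tree with 12 edges has 13 nodes, and the count is C_12. So B = C_12 = 208012.
A + B = 9694845 + 208012 = 9902857.

9902857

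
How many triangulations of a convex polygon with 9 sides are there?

429

Triangulations of a convex m-gon are counted by C_{m−2}; with m = 9 this is C_7.
C_7 = C_6 · 2(2·6+1)/(6+2) = 132 · 26/8 = 429.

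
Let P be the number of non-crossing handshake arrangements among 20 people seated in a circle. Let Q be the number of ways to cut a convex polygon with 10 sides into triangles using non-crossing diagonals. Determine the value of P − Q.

Non-crossing handshake pairings of 2n people are counted by C_n; 20 people gives n = 10. So P = C_10 = 16796.
A convex 10-gon is triangulated into 8 triangles, and the number of such triangulations is the Catalan number C_{10−2} = C_8. So Q = C_8 = 1430.
P − Q = 16796 − 1430 = 15366.

15366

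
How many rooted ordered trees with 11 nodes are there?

Rooted ordered (plane) trees on m nodes have m−1 edges and are counted by C_{m−1}; m = 11 gives C_10.
C_10 = C(20,10)/11 = 184756/11 = 16796.

16796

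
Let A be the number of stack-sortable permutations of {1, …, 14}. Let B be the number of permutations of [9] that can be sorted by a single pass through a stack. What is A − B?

By Knuth's characterisation, the stack-sortable permutations of length 14 are the 231-avoiders, numbering C_14. So A = C_14 = 2674440.
Stack-sortable permutations are exactly the 231-avoiding ones, counted by C_n; here n = 9. So B = C_9 = 4862.
A − B = 2674440 − 4862 = 2669578.

2669578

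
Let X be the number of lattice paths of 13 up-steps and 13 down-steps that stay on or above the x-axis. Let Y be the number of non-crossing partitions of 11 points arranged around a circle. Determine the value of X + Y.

Dyck paths of semilength n (length 2n) are counted by C_n; here n = 13. So X = C_13 = 742900.
Non-crossing partitions of an n-element set are counted by C_n; here n = 11. So Y = C_11 = 58786.
X + Y = 742900 + 58786 = 801686.

801686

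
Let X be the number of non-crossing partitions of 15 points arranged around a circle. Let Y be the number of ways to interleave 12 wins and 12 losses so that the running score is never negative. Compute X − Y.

Non-crossing partitions of an n-element set are counted by C_n; here n = 15. So X = C_15 = 9694845.
Reading a vote for the leader as '(' and for the other as ')' turns such a sequence into a balanced string of 12 pairs, so the count is C_12. So Y = C_12 = 208012.
X − Y = 9694845 − 208012 = 9486833.

9486833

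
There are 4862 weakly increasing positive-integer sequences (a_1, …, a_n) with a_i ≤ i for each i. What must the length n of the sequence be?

9

Such sub-staircase sequences of length n are counted by C_n; 4862 = C_9.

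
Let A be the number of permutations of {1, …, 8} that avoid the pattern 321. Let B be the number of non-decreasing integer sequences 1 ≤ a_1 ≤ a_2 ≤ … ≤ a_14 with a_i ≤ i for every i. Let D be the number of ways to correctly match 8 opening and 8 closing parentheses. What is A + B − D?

Permutations of [n] avoiding any single length-3 pattern are counted by C_n; here n = 8. So A = C_8 = 1430.
Such sub-staircase sequences of length n are counted by C_n; here n = 14. So B = C_14 = 2674440.
A balanced arrangement of 8 bracket pairs is a Dyck word of semilength 8, so the count is C_8. So D = C_8 = 1430.
A + B − D = 1430 + 2674440 − 1430 = 2674440.

2674440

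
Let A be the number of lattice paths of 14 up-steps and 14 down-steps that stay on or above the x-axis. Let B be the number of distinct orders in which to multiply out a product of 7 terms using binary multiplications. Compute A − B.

2674308

Paths of 14 up- and 14 down-steps that never dip below the axis are Dyck paths; their count is C_14. So A = C_14 = 2674440.
Ways to associate a product of 7 factors correspond to binary trees on 7 leaves, so the count is C_6. So B = C_6 = 132.
A − B = 2674440 − 132 = 2674308.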